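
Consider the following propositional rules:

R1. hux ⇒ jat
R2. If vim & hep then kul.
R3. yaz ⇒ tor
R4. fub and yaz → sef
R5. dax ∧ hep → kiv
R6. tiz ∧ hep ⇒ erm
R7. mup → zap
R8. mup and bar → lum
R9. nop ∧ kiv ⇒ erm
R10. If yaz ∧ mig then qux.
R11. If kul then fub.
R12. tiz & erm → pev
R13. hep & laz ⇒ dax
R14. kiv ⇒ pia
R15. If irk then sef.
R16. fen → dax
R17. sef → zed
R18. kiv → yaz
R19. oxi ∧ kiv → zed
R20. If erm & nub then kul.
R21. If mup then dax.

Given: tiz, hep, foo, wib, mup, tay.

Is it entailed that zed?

No

Forward chaining from the given facts derives: erm, zap, pev, dax, kiv, pia, yaz, tor.
Rules concluding zed: R17 needs sef; R19 needs oxi — none of these are established.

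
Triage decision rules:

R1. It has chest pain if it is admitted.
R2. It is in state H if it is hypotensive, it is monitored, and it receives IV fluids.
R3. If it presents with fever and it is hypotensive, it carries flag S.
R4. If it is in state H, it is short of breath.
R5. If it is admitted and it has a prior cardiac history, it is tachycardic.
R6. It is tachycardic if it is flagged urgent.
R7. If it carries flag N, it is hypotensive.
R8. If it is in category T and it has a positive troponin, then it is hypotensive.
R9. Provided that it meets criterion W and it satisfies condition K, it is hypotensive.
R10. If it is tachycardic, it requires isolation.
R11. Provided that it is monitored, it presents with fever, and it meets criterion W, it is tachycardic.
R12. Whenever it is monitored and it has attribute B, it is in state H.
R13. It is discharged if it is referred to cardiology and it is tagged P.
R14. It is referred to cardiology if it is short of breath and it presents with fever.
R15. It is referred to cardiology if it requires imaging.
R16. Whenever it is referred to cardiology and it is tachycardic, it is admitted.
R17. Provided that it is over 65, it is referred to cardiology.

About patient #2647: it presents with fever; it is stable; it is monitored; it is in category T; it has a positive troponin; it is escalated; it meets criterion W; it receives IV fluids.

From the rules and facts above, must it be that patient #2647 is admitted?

Yes

By R8 (it is in category T, it has a positive troponin): it is hypotensive.
By R11 (it is monitored, it presents with fever, it meets criterion W): it is tachycardic.
By R2 (it is hypotensive, it is monitored, it receives IV fluids): it is in state H.
By R4 (it is in state H): it is short of breath.
By R14 (it is short of breath, it presents with fever): it is referred to cardiology.
By R16 (it is referred to cardiology, it is tachycardic): it is admitted.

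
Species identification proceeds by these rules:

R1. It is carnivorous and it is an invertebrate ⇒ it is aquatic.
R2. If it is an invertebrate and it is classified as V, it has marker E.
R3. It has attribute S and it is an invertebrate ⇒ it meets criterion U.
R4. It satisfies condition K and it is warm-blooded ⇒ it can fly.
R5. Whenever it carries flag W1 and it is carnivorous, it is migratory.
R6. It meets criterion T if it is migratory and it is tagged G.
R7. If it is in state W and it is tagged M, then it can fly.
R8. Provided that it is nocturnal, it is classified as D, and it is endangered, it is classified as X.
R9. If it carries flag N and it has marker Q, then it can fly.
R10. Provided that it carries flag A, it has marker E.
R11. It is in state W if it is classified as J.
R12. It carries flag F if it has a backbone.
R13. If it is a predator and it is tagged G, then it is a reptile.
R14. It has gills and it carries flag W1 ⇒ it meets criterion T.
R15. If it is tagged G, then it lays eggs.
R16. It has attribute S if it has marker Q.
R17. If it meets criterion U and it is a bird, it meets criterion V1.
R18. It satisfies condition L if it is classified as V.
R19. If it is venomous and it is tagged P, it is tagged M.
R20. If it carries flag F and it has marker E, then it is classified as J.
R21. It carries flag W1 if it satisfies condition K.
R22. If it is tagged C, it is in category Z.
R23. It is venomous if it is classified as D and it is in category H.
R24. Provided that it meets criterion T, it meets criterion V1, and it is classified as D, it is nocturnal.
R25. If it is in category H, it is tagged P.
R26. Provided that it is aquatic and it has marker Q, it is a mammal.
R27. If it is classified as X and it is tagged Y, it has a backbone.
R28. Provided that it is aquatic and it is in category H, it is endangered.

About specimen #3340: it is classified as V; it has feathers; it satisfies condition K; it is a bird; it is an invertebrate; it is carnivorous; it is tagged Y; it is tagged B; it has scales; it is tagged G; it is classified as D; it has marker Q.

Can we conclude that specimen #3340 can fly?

No

Forward chaining from the given facts derives: is aquatic, has marker E, lays eggs, has attribute S, satisfies condition L, carries flag W1, is a mammal, meets criterion U, is migratory, meets criterion T, meets criterion V1, is nocturnal.
Rules concluding "it can fly": R4 needs "it is warm-blooded"; R7 needs "it is in state W"; R9 needs "it carries flag N" — none of these are established.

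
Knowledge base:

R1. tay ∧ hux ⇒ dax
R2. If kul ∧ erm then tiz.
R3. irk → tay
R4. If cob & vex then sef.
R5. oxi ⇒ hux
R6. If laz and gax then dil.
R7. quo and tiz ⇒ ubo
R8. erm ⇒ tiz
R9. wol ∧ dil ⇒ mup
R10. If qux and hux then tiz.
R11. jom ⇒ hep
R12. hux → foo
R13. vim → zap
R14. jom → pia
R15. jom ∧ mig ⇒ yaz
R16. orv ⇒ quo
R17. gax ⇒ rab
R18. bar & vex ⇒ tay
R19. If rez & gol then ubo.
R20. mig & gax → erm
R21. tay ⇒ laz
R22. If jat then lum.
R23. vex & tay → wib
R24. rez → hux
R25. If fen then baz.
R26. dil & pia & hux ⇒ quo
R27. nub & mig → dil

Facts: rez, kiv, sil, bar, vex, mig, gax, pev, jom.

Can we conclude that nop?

Forward chaining from the given facts derives: hep, pia, yaz, rab, tay, erm, laz, wib, hux, dax, dil, tiz, foo, quo, ubo.
No rule has nop as its conclusion, and it is not among the given facts.

No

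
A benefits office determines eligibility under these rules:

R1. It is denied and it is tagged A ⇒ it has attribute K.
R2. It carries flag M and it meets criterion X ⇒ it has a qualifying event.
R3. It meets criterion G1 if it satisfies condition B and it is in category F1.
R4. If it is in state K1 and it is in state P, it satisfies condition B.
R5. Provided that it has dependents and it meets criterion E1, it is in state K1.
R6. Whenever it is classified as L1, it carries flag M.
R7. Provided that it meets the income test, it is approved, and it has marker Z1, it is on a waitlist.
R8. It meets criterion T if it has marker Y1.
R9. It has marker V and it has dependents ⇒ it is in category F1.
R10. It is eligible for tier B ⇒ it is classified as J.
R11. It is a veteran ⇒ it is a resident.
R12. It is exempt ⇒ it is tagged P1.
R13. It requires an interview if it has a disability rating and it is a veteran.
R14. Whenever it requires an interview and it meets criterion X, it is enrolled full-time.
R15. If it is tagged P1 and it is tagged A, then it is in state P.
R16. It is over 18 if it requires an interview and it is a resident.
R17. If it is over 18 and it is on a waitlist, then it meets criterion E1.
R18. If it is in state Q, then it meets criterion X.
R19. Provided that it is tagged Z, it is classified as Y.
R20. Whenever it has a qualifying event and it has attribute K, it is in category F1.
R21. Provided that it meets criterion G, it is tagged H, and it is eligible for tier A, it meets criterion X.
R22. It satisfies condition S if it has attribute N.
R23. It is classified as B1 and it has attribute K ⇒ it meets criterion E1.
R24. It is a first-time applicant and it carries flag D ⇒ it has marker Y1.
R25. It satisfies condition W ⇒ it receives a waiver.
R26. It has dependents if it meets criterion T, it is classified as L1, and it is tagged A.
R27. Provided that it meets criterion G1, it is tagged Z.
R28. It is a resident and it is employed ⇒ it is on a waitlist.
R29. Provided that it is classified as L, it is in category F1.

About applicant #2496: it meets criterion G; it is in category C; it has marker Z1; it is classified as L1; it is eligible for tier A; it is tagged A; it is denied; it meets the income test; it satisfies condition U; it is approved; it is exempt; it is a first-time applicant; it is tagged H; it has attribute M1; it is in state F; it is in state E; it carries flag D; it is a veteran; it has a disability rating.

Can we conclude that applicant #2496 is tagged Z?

By R1 (it is denied, it is tagged A): it has attribute K.
By R6 (it is classified as L1): it carries flag M.
By R7 (it meets the income test, it is approved, it has marker Z1): it is on a waitlist.
By R11 (it is a veteran): it is a resident.
By R12 (it is exempt): it is tagged P1.
By R13 (it has a disability rating, it is a veteran): it requires an interview.
By R15 (it is tagged P1, it is tagged A): it is in state P.
By R16 (it requires an interview, it is a resident): it is over 18.
By R17 (it is over 18, it is on a waitlist): it meets criterion E1.
By R21 (it meets criterion G, it is tagged H, it is eligible for tier A): it meets criterion X.
By R24 (it is a first-time applicant, it carries flag D): it has marker Y1.
By R2 (it carries flag M, it meets criterion X): it has a qualifying event.
By R8 (it has marker Y1): it meets criterion T.
By R20 (it has a qualifying event, it has attribute K): it is in category F1.
By R26 (it meets criterion T, it is classified as L1, it is tagged A): it has dependents.
By R5 (it has dependents, it meets criterion E1): it is in state K1.
By R4 (it is in state K1, it is in state P): it satisfies condition B.
By R3 (it satisfies condition B, it is in category F1): it meets criterion G1.
By R27 (it meets criterion G1): it is tagged Z.

Yes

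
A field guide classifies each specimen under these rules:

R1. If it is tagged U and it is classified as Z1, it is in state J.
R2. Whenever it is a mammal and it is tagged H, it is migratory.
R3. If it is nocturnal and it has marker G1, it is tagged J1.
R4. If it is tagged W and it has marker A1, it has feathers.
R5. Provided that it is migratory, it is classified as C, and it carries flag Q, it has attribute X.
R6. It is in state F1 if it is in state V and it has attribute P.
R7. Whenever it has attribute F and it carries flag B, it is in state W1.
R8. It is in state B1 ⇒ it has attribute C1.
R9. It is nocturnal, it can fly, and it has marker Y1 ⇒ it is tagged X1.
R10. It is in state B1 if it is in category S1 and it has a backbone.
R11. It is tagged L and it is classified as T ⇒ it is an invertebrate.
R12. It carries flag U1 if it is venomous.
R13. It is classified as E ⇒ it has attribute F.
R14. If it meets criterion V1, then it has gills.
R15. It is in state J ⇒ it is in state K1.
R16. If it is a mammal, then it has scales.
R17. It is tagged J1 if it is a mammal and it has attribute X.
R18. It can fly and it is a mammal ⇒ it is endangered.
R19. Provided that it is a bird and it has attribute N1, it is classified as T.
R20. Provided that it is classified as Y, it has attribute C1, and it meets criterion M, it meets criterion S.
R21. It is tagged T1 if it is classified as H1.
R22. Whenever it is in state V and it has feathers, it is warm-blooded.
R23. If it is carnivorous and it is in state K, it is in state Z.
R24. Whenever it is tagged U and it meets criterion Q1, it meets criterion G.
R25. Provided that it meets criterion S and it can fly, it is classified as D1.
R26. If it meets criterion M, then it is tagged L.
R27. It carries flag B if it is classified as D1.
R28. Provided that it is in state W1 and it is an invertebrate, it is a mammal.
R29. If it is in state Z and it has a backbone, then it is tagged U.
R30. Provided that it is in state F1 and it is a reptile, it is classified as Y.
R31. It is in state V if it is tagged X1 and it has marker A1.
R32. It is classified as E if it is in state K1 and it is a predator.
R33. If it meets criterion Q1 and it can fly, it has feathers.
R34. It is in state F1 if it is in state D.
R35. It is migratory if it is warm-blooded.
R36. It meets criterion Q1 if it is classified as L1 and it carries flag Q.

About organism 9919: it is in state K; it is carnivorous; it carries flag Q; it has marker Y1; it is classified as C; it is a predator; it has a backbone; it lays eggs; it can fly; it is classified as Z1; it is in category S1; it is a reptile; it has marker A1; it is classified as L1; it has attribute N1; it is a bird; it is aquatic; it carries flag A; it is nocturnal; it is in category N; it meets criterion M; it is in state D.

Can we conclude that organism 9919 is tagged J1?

By R9 (it is nocturnal, it can fly, it has marker Y1): it is tagged X1.
By R10 (it is in category S1, it has a backbone): it is in state B1.
By R19 (it is a bird, it has attribute N1): it is classified as T.
By R23 (it is carnivorous, it is in state K): it is in state Z.
By R26 (it meets criterion M): it is tagged L.
By R29 (it is in state Z, it has a backbone): it is tagged U.
By R31 (it is tagged X1, it has marker A1): it is in state V.
By R34 (it is in state D): it is in state F1.
By R36 (it is classified as L1, it carries flag Q): it meets criterion Q1.
By R1 (it is tagged U, it is classified as Z1): it is in state J.
By R8 (it is in state B1): it has attribute C1.
By R11 (it is tagged L, it is classified as T): it is an invertebrate.
By R15 (it is in state J): it is in state K1.
By R30 (it is in state F1, it is a reptile): it is classified as Y.
By R32 (it is in state K1, it is a predator): it is classified as E.
By R33 (it meets criterion Q1, it can fly): it has feathers.
By R13 (it is classified as E): it has attribute F.
By R20 (it is classified as Y, it has attribute C1, it meets criterion M): it meets criterion S.
By R22 (it is in state V, it has feathers): it is warm-blooded.
By R25 (it meets criterion S, it can fly): it is classified as D1.
By R27 (it is classified as D1): it carries flag B.
By R35 (it is warm-blooded): it is migratory.
By R5 (it is migratory, it is classified as C, it carries flag Q): it has attribute X.
By R7 (it has attribute F, it carries flag B): it is in state W1.
By R28 (it is in state W1, it is an invertebrate): it is a mammal.
By R17 (it is a mammal, it has attribute X): it is tagged J1.

Yes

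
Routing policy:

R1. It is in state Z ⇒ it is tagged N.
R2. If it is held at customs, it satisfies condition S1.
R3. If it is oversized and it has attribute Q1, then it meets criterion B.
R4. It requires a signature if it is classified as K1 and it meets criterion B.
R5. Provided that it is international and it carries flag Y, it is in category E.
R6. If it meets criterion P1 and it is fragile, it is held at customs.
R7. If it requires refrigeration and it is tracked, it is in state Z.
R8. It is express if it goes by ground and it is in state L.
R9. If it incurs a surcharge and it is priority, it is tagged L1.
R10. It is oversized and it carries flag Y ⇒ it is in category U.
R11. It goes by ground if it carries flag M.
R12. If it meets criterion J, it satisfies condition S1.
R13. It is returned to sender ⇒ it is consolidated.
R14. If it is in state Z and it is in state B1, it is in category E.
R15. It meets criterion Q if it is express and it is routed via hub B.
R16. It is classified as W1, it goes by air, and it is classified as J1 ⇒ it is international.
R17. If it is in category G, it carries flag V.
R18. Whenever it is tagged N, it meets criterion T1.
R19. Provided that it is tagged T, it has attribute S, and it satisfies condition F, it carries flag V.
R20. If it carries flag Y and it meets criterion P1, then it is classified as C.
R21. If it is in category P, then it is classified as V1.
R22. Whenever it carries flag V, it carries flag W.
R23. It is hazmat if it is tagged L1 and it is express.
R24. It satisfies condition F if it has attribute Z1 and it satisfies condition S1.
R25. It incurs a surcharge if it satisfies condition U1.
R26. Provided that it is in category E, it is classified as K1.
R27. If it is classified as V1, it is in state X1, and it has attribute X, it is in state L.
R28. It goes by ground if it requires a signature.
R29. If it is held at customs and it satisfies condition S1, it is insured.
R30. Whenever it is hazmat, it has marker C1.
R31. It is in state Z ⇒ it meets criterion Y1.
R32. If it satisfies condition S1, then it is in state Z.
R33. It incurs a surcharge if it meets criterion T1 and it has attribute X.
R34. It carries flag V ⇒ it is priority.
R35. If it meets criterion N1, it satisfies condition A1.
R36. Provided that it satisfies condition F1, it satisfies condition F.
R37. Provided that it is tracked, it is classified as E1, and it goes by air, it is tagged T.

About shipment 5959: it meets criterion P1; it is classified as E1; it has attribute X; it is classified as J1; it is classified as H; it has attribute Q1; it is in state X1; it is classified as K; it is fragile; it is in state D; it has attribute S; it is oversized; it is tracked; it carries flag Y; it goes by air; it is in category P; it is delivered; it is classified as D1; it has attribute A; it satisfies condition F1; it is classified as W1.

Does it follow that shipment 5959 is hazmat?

Yes

By R3 (it is oversized, it has attribute Q1): it meets criterion B.
By R6 (it meets criterion P1, it is fragile): it is held at customs.
By R16 (it is classified as W1, it goes by air, it is classified as J1): it is international.
By R21 (it is in category P): it is classified as V1.
By R27 (it is classified as V1, it is in state X1, it has attribute X): it is in state L.
By R36 (it satisfies condition F1): it satisfies condition F.
By R37 (it is tracked, it is classified as E1, it goes by air): it is tagged T.
By R2 (it is held at customs): it satisfies condition S1.
By R5 (it is international, it carries flag Y): it is in category E.
By R19 (it is tagged T, it has attribute S, it satisfies condition F): it carries flag V.
By R26 (it is in category E): it is classified as K1.
By R32 (it satisfies condition S1): it is in state Z.
By R34 (it carries flag V): it is priority.
By R1 (it is in state Z): it is tagged N.
By R4 (it is classified as K1, it meets criterion B): it requires a signature.
By R18 (it is tagged N): it meets criterion T1.
By R28 (it requires a signature): it goes by ground.
By R33 (it meets criterion T1, it has attribute X): it incurs a surcharge.
By R8 (it goes by ground, it is in state L): it is express.
By R9 (it incurs a surcharge, it is priority): it is tagged L1.
By R23 (it is tagged L1, it is express): it is hazmat.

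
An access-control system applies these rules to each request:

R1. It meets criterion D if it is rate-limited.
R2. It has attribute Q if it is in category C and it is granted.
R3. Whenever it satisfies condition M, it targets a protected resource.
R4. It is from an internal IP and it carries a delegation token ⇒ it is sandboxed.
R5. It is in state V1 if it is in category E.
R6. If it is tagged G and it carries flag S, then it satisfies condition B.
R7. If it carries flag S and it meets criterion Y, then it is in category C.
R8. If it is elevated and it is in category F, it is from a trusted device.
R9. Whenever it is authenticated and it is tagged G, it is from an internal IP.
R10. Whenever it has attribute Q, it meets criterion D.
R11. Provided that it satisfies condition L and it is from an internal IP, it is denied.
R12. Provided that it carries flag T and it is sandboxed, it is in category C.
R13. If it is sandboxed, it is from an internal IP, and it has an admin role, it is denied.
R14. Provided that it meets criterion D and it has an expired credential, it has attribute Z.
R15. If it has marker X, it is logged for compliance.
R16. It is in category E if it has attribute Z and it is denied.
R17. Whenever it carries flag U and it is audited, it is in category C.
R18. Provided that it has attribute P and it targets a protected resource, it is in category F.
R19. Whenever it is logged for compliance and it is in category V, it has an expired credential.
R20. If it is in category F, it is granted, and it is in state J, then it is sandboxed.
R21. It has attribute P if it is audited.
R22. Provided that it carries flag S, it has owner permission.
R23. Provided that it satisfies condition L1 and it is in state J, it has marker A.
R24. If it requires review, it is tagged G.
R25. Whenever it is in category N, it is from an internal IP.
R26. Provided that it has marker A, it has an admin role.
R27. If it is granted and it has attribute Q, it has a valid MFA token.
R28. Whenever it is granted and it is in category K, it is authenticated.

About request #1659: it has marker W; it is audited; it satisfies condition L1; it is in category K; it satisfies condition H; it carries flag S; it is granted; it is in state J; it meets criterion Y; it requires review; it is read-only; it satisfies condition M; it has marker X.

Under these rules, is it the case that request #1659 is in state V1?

No

Forward chaining from the given facts derives: targets a protected resource, is in category C, is logged for compliance, has attribute P, has owner permission, has marker A, is tagged G, has an admin role, is authenticated, has attribute Q, satisfies condition B, is from an internal IP, meets criterion D, is in category F, is sandboxed, has a valid MFA token, is denied.
The only rule concluding "it is in state V1" is R5, which needs "it is in category E"; that is never established.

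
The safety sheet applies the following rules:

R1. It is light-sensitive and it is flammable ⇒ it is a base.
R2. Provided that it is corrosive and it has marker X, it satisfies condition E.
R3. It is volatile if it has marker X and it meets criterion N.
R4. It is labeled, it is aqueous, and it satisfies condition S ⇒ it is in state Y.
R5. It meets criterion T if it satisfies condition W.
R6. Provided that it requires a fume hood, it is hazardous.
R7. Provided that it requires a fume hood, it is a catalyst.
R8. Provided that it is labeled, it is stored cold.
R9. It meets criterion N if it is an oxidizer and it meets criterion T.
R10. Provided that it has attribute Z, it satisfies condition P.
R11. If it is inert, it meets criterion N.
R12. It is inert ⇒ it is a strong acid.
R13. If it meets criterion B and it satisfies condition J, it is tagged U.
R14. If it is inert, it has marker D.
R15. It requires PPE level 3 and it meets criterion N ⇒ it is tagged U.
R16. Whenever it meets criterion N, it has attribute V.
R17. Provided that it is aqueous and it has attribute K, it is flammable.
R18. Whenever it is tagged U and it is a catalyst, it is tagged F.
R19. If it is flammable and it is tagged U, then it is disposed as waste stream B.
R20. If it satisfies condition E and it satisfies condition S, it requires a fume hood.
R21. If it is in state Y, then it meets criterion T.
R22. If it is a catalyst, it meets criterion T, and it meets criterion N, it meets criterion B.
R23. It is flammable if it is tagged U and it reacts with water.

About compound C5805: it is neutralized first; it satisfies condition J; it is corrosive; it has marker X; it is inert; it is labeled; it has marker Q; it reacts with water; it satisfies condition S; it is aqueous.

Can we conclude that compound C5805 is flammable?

Yes

By R2 (it is corrosive, it has marker X): it satisfies condition E.
By R4 (it is labeled, it is aqueous, it satisfies condition S): it is in state Y.
By R11 (it is inert): it meets criterion N.
By R20 (it satisfies condition E, it satisfies condition S): it requires a fume hood.
By R21 (it is in state Y): it meets criterion T.
By R7 (it requires a fume hood): it is a catalyst.
By R22 (it is a catalyst, it meets criterion T, it meets criterion N): it meets criterion B.
By R13 (it meets criterion B, it satisfies condition J): it is tagged U.
By R23 (it is tagged U, it reacts with water): it is flammable.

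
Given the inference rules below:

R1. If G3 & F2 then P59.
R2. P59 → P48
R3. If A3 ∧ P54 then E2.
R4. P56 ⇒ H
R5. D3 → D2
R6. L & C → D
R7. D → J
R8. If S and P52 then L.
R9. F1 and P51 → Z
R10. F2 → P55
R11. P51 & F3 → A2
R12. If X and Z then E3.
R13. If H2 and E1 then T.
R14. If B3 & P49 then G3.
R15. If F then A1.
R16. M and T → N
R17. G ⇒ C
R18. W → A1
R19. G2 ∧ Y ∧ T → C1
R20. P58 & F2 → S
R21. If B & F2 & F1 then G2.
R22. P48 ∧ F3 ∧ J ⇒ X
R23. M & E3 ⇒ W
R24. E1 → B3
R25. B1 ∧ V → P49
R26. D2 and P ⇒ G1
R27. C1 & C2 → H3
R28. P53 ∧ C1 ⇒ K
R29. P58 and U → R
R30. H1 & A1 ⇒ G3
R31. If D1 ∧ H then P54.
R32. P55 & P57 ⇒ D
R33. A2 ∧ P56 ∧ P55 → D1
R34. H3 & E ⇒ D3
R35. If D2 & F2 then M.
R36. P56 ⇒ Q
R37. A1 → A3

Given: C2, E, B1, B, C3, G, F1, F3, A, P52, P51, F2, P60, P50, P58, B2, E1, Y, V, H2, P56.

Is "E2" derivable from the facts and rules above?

Yes

H  (by R4: P56)
Z  (by R9: F1, P51)
P55  (by R10: F2)
A2  (by R11: P51, F3)
T  (by R13: H2, E1)
C  (by R17: G)
S  (by R20: P58, F2)
G2  (by R21: B, F2, F1)
B3  (by R24: E1)
P49  (by R25: B1, V)
D1  (by R33: A2, P56, P55)
L  (by R8: S, P52)
G3  (by R14: B3, P49)
C1  (by R19: G2, Y, T)
H3  (by R27: C1, C2)
P54  (by R31: D1, H)
D3  (by R34: H3, E)
P59  (by R1: G3, F2)
P48  (by R2: P59)
D2  (by R5: D3)
D  (by R6: L, C)
J  (by R7: D)
X  (by R22: P48, F3, J)
M  (by R35: D2, F2)
E3  (by R12: X, Z)
W  (by R23: M, E3)
A1  (by R18: W)
A3  (by R37: A1)
E2  (by R3: A3, P54)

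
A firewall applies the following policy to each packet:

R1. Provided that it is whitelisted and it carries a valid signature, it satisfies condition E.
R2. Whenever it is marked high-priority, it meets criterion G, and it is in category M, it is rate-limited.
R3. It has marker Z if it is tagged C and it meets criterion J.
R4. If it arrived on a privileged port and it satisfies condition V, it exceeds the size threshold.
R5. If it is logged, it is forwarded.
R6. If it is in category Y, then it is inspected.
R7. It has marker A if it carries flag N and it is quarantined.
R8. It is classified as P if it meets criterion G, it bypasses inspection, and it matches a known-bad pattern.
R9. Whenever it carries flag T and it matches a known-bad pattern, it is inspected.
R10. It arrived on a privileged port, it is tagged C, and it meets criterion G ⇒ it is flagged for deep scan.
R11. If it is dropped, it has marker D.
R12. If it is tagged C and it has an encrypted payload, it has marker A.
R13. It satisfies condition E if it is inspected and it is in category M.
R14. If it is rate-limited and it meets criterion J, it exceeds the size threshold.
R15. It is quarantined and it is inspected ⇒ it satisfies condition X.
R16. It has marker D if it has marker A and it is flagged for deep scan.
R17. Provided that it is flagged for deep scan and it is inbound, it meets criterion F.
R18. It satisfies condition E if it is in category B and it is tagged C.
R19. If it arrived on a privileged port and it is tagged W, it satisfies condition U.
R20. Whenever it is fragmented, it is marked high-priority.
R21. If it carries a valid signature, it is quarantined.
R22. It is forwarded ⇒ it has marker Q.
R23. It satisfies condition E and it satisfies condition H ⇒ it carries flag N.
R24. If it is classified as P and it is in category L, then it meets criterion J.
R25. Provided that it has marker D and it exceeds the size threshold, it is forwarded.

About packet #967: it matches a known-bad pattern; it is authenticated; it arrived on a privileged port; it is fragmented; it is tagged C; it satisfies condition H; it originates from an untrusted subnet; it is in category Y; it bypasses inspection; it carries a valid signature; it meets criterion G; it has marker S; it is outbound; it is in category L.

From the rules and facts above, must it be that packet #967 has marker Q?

No

Forward chaining from the given facts derives: is inspected, is classified as P, is flagged for deep scan, is marked high-priority, is quarantined, meets criterion J, has marker Z, satisfies condition X.
The only rule concluding "it has marker Q" is R22, which needs "it is forwarded"; that is never established.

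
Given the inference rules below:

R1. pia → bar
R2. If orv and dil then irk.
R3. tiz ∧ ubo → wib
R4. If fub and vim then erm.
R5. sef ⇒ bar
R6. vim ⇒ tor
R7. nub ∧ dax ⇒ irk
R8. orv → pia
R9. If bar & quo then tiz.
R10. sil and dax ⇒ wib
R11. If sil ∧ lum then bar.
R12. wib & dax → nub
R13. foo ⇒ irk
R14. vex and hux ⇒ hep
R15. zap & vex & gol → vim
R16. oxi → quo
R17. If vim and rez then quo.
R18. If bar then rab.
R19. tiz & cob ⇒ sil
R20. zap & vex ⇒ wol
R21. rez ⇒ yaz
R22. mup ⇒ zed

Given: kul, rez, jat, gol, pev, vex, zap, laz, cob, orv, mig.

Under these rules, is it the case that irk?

No

Forward chaining from the given facts derives: pia, vim, quo, wol, yaz, bar, tor, tiz, rab, sil.
Rules concluding irk: R2 needs dil; R7 needs nub; R13 needs foo — none of these are established.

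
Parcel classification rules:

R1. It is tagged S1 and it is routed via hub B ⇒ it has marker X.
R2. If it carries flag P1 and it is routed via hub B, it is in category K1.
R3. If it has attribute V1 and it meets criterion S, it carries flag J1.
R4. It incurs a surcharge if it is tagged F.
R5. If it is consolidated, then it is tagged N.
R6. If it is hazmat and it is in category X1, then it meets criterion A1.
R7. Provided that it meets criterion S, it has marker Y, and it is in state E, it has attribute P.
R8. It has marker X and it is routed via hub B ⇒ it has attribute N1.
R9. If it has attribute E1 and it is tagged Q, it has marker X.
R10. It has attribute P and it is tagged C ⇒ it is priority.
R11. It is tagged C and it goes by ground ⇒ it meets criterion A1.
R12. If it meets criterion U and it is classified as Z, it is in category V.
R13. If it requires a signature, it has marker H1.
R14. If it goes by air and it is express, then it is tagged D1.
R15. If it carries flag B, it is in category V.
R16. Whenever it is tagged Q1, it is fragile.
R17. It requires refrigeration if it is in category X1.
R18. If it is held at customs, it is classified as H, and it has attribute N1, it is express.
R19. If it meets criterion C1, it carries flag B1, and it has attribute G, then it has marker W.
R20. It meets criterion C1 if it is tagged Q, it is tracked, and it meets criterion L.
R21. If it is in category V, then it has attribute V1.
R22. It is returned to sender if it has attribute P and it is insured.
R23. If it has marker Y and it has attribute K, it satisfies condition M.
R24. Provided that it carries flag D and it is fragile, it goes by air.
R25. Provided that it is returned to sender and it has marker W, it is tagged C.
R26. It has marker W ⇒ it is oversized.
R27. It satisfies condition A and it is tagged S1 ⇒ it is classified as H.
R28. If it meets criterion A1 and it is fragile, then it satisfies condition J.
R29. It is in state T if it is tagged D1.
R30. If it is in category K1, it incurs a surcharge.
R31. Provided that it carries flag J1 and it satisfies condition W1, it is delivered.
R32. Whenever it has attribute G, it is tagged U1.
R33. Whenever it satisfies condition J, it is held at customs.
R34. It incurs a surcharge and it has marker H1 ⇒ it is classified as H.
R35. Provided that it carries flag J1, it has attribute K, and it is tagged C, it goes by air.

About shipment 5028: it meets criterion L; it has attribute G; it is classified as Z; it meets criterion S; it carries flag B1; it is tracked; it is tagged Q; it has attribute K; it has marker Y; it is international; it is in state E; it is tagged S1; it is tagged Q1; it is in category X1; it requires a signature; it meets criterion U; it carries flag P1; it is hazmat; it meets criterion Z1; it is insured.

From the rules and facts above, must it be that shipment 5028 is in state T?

Forward chaining from the given facts derives: meets criterion A1, has attribute P, is in category V, has marker H1, is fragile, requires refrigeration, meets criterion C1, has attribute V1, is returned to sender, satisfies condition M, satisfies condition J, is tagged U1, is held at customs, carries flag J1, has marker W, is tagged C, is oversized, goes by air, is priority.
The only rule concluding "it is in state T" is R29, which needs "it is tagged D1"; that is never established.

No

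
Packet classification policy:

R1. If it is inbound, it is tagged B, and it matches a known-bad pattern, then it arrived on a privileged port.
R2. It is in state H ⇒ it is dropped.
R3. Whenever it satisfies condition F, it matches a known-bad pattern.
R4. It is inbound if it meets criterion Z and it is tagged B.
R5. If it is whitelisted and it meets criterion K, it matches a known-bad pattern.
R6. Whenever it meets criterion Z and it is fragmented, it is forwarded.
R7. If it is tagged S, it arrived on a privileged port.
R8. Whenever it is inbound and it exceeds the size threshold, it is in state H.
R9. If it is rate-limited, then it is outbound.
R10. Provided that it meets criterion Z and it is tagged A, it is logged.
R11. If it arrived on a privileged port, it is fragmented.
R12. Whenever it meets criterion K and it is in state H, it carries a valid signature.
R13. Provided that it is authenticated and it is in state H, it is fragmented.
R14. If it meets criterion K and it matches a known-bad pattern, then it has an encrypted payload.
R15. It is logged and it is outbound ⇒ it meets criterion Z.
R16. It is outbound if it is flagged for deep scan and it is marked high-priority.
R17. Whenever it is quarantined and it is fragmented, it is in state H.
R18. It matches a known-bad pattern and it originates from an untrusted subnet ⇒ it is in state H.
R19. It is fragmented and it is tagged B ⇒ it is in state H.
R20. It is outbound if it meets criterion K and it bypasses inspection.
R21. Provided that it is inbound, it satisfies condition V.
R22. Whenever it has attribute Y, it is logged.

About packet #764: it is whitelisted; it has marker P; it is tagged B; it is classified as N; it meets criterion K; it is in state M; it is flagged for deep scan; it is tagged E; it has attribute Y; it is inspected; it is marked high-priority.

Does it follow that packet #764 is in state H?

Yes

By R5 (it is whitelisted, it meets criterion K): it matches a known-bad pattern.
By R16 (it is flagged for deep scan, it is marked high-priority): it is outbound.
By R22 (it has attribute Y): it is logged.
By R15 (it is logged, it is outbound): it meets criterion Z.
By R4 (it meets criterion Z, it is tagged B): it is inbound.
By R1 (it is inbound, it is tagged B, it matches a known-bad pattern): it arrived on a privileged port.
By R11 (it arrived on a privileged port): it is fragmented.
By R19 (it is fragmented, it is tagged B): it is in state H.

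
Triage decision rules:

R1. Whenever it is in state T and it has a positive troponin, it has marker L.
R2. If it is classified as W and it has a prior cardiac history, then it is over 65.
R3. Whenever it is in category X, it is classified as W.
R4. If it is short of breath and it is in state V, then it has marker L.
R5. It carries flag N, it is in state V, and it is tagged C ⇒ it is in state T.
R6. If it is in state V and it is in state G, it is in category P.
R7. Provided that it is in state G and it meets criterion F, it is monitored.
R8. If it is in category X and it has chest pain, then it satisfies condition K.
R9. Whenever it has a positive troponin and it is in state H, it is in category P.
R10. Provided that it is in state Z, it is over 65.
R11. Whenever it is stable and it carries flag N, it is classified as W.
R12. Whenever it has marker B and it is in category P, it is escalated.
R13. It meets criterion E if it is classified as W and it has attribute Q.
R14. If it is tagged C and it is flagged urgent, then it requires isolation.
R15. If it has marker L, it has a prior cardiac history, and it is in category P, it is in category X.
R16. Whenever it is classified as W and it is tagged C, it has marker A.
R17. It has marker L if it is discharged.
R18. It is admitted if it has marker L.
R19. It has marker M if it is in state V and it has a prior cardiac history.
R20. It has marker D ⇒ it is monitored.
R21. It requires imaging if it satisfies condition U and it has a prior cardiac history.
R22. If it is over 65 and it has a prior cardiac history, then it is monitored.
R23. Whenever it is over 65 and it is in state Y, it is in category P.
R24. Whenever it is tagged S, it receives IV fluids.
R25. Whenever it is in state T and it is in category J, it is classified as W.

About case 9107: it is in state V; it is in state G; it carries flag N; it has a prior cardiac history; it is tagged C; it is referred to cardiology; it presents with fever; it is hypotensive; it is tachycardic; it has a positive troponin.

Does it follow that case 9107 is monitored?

Yes

By R5 (it carries flag N, it is in state V, it is tagged C): it is in state T.
By R6 (it is in state V, it is in state G): it is in category P.
By R1 (it is in state T, it has a positive troponin): it has marker L.
By R15 (it has marker L, it has a prior cardiac history, it is in category P): it is in category X.
By R3 (it is in category X): it is classified as W.
By R2 (it is classified as W, it has a prior cardiac history): it is over 65.
By R22 (it is over 65, it has a prior cardiac history): it is monitored.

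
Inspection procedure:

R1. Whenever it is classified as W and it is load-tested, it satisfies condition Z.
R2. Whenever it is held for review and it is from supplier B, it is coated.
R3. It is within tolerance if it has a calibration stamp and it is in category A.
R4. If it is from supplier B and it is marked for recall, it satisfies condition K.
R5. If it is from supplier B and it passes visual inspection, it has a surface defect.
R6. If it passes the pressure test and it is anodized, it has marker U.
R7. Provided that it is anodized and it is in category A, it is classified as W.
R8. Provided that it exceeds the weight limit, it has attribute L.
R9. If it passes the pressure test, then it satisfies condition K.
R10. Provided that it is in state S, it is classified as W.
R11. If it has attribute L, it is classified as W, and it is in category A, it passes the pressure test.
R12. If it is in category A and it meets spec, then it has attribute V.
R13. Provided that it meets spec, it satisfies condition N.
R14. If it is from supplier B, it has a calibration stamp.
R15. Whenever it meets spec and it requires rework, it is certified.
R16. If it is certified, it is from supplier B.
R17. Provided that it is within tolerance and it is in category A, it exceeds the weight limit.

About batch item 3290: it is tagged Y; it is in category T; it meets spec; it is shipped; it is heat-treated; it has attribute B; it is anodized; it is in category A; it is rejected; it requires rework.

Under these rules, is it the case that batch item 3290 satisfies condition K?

Yes

By R7 (it is anodized, it is in category A): it is classified as W.
By R15 (it meets spec, it requires rework): it is certified.
By R16 (it is certified): it is from supplier B.
By R14 (it is from supplier B): it has a calibration stamp.
By R3 (it has a calibration stamp, it is in category A): it is within tolerance.
By R17 (it is within tolerance, it is in category A): it exceeds the weight limit.
By R8 (it exceeds the weight limit): it has attribute L.
By R11 (it has attribute L, it is classified as W, it is in category A): it passes the pressure test.
By R9 (it passes the pressure test): it satisfies condition K.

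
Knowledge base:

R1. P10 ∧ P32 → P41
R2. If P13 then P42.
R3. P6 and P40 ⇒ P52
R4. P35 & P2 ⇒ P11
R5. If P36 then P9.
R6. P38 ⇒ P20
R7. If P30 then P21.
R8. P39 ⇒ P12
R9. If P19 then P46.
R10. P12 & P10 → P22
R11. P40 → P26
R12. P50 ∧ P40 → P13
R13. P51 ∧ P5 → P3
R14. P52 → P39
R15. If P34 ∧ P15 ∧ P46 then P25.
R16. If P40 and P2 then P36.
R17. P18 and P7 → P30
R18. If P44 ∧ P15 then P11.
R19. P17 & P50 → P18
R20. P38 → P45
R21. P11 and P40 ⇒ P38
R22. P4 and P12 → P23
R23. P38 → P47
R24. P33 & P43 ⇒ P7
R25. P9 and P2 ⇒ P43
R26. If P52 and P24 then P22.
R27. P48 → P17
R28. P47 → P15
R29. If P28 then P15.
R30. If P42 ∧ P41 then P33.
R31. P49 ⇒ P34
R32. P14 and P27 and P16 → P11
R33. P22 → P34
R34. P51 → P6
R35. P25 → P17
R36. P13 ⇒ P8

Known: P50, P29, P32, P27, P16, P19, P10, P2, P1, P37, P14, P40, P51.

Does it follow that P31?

Forward chaining from the given facts derives: P41, P46, P26, P13, P36, P11, P6, P8, P42, P52, P9, P39, P38, P47, P43, P15, P33, P20, P12, P22, P45, P7, P34, P25, P17, P18, P30, P21.
No rule has P31 as its conclusion, and it is not among the given facts.

No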